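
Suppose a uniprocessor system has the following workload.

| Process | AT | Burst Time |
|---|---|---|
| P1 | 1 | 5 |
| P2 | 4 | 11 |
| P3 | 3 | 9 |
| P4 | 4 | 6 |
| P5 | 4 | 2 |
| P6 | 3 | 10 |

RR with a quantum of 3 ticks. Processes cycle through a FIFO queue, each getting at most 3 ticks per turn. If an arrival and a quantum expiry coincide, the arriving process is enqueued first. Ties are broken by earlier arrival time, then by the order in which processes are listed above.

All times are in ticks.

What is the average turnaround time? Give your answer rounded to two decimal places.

Timeline: | idle 0-1 | P1 1-4 | P3 4-7 | P6 7-10 | P2 10-13 | P4 13-16 | P5 16-18 | P1 18-20 | P3 20-23 | P6 23-26 | P2 26-29 | P4 29-32 | P3 32-35 | P6 35-38 | P2 38-41 | P6 41-42 | P2 42-44 |
Completion: P1=20  P2=44  P3=35  P4=32  P5=18  P6=42
Turnaround (C−A): P1=19  P2=40  P3=32  P4=28  P5=14  P6=39
Turnaround times: P1=19, P2=40, P3=32, P4=28, P5=14, P6=39
Average turnaround = (19+40+32+28+14+39) / 6 = 172/6 = 28.67

28.67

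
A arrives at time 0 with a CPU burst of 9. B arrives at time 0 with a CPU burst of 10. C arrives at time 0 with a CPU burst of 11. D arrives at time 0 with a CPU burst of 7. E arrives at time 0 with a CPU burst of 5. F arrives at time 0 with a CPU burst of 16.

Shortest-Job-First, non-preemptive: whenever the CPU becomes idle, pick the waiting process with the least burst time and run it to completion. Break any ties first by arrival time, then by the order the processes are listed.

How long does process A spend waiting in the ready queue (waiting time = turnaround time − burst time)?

12

Timeline: | E 0-5 | D 5-12 | A 12-21 | B 21-31 | C 31-42 | F 42-58 |
Completion: A=21  B=31  C=42  D=12  E=5  F=58
Waiting(A) = turnaround − burst = 21 − 9 = 12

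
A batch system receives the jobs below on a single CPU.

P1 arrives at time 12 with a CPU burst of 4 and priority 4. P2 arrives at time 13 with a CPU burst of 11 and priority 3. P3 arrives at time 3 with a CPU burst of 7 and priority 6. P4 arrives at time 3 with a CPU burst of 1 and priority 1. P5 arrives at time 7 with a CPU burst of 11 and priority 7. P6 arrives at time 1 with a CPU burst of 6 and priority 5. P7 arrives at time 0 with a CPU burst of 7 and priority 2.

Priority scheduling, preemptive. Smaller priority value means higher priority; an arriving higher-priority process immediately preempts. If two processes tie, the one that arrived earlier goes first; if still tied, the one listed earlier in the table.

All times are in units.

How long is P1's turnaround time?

15

Gantt: | P7 0-3 | P4 3-4 | P7 4-8 | P6 8-12 | P1 12-13 | P2 13-24 | P1 24-27 | P6 27-29 | P3 29-36 | P5 36-47 |
Completion: P1=27  P2=24  P3=36  P4=4  P5=47  P6=29  P7=8
Turnaround (C−A): P1=15  P2=11  P3=33  P4=1  P5=40  P6=28  P7=8
Turnaround(P1) = completion − arrival = 27 − 12 = 15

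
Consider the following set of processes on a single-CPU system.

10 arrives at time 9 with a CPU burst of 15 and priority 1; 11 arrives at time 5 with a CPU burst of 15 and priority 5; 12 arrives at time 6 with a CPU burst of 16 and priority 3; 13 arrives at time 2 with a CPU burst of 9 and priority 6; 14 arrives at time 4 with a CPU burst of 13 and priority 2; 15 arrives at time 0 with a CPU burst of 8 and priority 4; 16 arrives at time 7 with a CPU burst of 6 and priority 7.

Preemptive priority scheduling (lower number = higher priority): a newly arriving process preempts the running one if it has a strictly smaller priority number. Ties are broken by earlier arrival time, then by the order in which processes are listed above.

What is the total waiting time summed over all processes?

Timeline: | 15 0-4 | 14 4-9 | 10 9-24 | 14 24-32 | 12 32-48 | 15 48-52 | 11 52-67 | 13 67-76 | 16 76-82 |
Completion: 10=24  11=67  12=48  13=76  14=32  15=52  16=82
Turnaround (C−A): 10=15  11=62  12=42  13=74  14=28  15=52  16=75
Waiting = turnaround − burst: 10=0, 11=47, 12=26, 13=65, 14=15, 15=44, 16=69
Total waiting = 0 + 47 + 26 + 65 + 15 + 44 + 69 = 266

266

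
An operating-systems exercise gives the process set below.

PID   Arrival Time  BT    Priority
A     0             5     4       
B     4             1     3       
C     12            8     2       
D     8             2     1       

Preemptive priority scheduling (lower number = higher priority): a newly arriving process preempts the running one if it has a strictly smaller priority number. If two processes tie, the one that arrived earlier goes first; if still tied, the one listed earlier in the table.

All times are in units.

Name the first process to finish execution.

B

Schedule: | A 0-4 | B 4-5 | A 5-6 | idle 6-8 | D 8-10 | idle 10-12 | C 12-20 |
Completion: A=6  B=5  C=20  D=10
Turnaround (C−A): A=6  B=1  C=8  D=2
Finish order: B → A → D → C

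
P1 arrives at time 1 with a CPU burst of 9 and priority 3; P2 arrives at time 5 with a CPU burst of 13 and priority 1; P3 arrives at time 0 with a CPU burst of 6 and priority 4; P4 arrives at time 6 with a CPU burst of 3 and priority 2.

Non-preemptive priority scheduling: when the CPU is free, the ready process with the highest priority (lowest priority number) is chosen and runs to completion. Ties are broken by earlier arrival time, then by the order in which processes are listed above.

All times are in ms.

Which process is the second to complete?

P2

Gantt: | P3 0-6 | P2 6-19 | P4 19-22 | P1 22-31 |
Completion: P1=31  P2=19  P3=6  P4=22
Finish order: P3 → P2 → P4 → P1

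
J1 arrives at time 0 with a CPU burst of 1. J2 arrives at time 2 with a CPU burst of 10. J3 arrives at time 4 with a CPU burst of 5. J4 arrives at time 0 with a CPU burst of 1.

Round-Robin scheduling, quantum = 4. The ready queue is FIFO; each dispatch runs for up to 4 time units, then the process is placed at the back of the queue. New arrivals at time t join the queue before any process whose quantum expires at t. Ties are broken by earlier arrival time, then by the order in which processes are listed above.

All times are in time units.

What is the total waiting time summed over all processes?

12

Timeline: | J1 0-1 | J4 1-2 | J2 2-6 | J3 6-10 | J2 10-14 | J3 14-15 | J2 15-17 |
Completion: J1=1  J2=17  J3=15  J4=2
Waiting = turnaround − burst: J1=0, J2=5, J3=6, J4=1
Total waiting = 0 + 5 + 6 + 1 = 12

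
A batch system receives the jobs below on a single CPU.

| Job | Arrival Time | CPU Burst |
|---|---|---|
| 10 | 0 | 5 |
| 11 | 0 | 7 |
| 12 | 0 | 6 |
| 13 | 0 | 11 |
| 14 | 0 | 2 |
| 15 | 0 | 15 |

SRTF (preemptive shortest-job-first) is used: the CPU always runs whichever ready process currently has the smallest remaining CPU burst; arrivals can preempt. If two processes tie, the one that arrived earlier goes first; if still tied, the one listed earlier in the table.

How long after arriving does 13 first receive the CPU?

Schedule: | 14 0-2 | 10 2-7 | 12 7-13 | 11 13-20 | 13 20-31 | 15 31-46 |
Completion: 10=7  11=20  12=13  13=31  14=2  15=46
Turnaround (C−A): 10=7  11=20  12=13  13=31  14=2  15=46
Response(13) = first start − arrival = 20 − 0 = 20

20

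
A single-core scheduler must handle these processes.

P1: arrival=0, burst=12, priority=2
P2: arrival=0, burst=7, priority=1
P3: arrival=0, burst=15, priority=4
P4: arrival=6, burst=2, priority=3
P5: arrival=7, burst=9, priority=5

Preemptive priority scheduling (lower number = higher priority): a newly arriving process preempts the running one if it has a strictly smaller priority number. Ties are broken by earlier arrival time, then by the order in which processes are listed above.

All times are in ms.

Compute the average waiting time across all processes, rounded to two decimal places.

14.00

Schedule: | P2 0-7 | P1 7-19 | P4 19-21 | P3 21-36 | P5 36-45 |
Completion: P1=19  P2=7  P3=36  P4=21  P5=45
Turnaround (C−A): P1=19  P2=7  P3=36  P4=15  P5=38
Waiting times: P1=7, P2=0, P3=21, P4=13, P5=29
Average waiting = (7+0+21+13+29) / 5 = 70/5 = 14.00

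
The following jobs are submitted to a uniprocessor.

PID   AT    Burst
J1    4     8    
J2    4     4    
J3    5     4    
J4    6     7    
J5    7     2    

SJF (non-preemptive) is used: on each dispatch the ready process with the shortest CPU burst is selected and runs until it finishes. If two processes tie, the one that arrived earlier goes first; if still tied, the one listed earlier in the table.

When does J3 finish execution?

Schedule: | idle 0-4 | J2 4-8 | J5 8-10 | J3 10-14 | J4 14-21 | J1 21-29 |
Completion: J1=29  J2=8  J3=14  J4=21  J5=10
Turnaround (C−A): J1=25  J2=4  J3=9  J4=15  J5=3

14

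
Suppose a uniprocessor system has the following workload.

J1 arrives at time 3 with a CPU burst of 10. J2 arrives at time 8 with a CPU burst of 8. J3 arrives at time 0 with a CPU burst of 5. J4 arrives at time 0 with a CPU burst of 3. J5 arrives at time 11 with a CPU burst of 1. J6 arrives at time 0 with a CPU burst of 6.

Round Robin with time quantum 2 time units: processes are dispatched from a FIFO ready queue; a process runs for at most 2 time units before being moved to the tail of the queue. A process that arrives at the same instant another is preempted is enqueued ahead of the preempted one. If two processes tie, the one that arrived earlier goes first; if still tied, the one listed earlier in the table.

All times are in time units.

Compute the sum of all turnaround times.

109

Gantt: | J3 0-2 | J4 2-4 | J6 4-6 | J3 6-8 | J1 8-10 | J4 10-11 | J6 11-13 | J2 13-15 | J3 15-16 | J1 16-18 | J5 18-19 | J6 19-21 | J2 21-23 | J1 23-25 | J2 25-27 | J1 27-29 | J2 29-31 | J1 31-33 |
Completion: J1=33  J2=31  J3=16  J4=11  J5=19  J6=21
Turnaround (C−A): J1=30  J2=23  J3=16  J4=11  J5=8  J6=21
Turnaround = completion − arrival: J1=30, J2=23, J3=16, J4=11, J5=8, J6=21
Total turnaround = 30 + 23 + 16 + 11 + 8 + 21 = 109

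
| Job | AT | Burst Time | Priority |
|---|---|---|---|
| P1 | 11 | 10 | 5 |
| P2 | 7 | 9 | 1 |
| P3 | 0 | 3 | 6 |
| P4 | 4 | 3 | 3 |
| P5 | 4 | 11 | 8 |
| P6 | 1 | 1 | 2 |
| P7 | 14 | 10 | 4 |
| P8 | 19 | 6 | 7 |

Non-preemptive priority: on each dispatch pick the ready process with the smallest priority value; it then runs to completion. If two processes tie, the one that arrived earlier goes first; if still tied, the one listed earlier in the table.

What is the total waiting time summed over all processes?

74

Gantt: | P3 0-3 | P6 3-4 | P4 4-7 | P2 7-16 | P7 16-26 | P1 26-36 | P8 36-42 | P5 42-53 |
Completion: P1=36  P2=16  P3=3  P4=7  P5=53  P6=4  P7=26  P8=42
Turnaround (C−A): P1=25  P2=9  P3=3  P4=3  P5=49  P6=3  P7=12  P8=23
Waiting = turnaround − burst: P1=15, P2=0, P3=0, P4=0, P5=38, P6=2, P7=2, P8=17
Total waiting = 15 + 0 + 0 + 0 + 38 + 2 + 2 + 17 = 74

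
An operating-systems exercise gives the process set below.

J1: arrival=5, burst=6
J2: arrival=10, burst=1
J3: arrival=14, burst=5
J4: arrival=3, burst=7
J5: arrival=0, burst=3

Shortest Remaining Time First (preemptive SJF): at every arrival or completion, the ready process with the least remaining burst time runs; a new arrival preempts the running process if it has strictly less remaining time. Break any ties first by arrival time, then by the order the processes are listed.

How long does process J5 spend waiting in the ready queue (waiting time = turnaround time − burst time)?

0

Timeline: | J5 0-3 | J4 3-10 | J2 10-11 | J1 11-17 | J3 17-22 |
Completion: J1=17  J2=11  J3=22  J4=10  J5=3
Waiting(J5) = turnaround − burst = 3 − 3 = 0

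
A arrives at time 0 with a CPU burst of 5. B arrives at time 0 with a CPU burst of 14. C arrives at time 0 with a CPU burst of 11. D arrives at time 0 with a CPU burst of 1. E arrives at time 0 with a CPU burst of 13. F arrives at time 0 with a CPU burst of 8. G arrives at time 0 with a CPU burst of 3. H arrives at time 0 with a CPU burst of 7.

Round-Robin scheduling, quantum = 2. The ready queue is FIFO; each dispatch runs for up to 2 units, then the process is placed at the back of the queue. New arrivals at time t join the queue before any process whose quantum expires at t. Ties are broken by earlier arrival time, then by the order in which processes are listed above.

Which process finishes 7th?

B

Gantt: | A 0-2 | B 2-4 | C 4-6 | D 6-7 | E 7-9 | F 9-11 | G 11-13 | H 13-15 | A 15-17 | B 17-19 | C 19-21 | E 21-23 | F 23-25 | G 25-26 | H 26-28 | A 28-29 | B 29-31 | C 31-33 | E 33-35 | F 35-37 | H 37-39 | B 39-41 | C 41-43 | E 43-45 | F 45-47 | H 47-48 | B 48-50 | C 50-52 | E 52-54 | B 54-56 | C 56-57 | E 57-59 | B 59-61 | E 61-62 |
Completion: A=29  B=61  C=57  D=7  E=62  F=47  G=26  H=48
Finish order: D → G → A → F → H → C → B → E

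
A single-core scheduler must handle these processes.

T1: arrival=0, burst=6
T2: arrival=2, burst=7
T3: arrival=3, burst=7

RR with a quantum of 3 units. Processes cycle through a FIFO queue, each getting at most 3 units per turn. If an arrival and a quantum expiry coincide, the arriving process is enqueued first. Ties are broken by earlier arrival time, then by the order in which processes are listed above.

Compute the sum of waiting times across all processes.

26

Schedule: | T1 0-3 | T2 3-6 | T3 6-9 | T1 9-12 | T2 12-15 | T3 15-18 | T2 18-19 | T3 19-20 |
Completion: T1=12  T2=19  T3=20
Waiting = turnaround − burst: T1=6, T2=10, T3=10
Total waiting = 6 + 10 + 10 = 26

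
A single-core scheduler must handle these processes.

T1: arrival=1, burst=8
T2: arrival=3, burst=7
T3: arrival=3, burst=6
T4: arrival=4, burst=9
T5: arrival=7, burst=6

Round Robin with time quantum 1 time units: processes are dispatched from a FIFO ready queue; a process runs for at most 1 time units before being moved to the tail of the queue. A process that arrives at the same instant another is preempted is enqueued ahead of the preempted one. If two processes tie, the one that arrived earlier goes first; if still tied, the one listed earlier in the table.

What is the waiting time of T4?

24

Timeline: | idle 0-1 | T1 1-3 | T2 3-4 | T3 4-5 | T1 5-6 | T4 6-7 | T2 7-8 | T3 8-9 | T1 9-10 | T5 10-11 | T4 11-12 | T2 12-13 | T3 13-14 | T1 14-15 | T5 15-16 | T4 16-17 | T2 17-18 | T3 18-19 | T1 19-20 | T5 20-21 | T4 21-22 | T2 22-23 | T3 23-24 | T1 24-25 | T5 25-26 | T4 26-27 | T2 27-28 | T3 28-29 | T1 29-30 | T5 30-31 | T4 31-32 | T2 32-33 | T5 33-34 | T4 34-37 |
Completion: T1=30  T2=33  T3=29  T4=37  T5=34
Turnaround (C−A): T1=29  T2=30  T3=26  T4=33  T5=27
Waiting(T4) = turnaround − burst = 33 − 9 = 24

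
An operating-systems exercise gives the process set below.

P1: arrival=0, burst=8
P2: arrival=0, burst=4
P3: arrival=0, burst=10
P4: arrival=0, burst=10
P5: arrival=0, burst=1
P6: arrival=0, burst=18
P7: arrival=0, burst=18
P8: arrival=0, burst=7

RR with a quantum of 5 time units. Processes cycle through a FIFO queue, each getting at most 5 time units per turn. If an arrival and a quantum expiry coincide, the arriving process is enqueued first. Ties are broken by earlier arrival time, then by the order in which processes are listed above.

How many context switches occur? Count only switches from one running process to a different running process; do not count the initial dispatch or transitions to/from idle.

Gantt: | P1 0-5 | P2 5-9 | P3 9-14 | P4 14-19 | P5 19-20 | P6 20-25 | P7 25-30 | P8 30-35 | P1 35-38 | P3 38-43 | P4 43-48 | P6 48-53 | P7 53-58 | P8 58-60 | P6 60-65 | P7 65-70 | P6 70-73 | P7 73-76 |
Completion: P1=38  P2=9  P3=43  P4=48  P5=20  P6=73  P7=76  P8=60

17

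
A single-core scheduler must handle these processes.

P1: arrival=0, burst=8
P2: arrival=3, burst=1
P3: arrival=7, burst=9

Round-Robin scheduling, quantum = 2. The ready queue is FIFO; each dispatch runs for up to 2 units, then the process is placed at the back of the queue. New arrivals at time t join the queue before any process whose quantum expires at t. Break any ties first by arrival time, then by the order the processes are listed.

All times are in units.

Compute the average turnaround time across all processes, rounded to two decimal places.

Gantt: | P1 0-4 | P2 4-5 | P1 5-7 | P3 7-9 | P1 9-11 | P3 11-18 |
Completion: P1=11  P2=5  P3=18
Turnaround (C−A): P1=11  P2=2  P3=11
Turnaround times: P1=11, P2=2, P3=11
Average turnaround = (11+2+11) / 3 = 24/3 = 8.00

8.00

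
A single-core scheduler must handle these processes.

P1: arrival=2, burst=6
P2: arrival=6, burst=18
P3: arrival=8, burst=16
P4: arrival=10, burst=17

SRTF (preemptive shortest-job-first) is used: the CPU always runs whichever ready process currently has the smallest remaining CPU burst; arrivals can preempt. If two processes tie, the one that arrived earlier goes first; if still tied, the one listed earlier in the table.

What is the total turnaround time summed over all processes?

106

Timeline: | idle 0-2 | P1 2-8 | P3 8-24 | P4 24-41 | P2 41-59 |
Completion: P1=8  P2=59  P3=24  P4=41
Turnaround (C−A): P1=6  P2=53  P3=16  P4=31
Turnaround = completion − arrival: P1=6, P2=53, P3=16, P4=31
Total turnaround = 6 + 53 + 16 + 31 = 106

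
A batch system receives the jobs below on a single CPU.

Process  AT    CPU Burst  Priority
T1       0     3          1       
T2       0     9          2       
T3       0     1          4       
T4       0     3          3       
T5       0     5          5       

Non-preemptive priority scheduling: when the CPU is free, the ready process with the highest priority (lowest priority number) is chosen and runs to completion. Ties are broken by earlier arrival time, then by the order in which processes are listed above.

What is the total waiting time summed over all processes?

Schedule: | T1 0-3 | T2 3-12 | T4 12-15 | T3 15-16 | T5 16-21 |
Completion: T1=3  T2=12  T3=16  T4=15  T5=21
Waiting = turnaround − burst: T1=0, T2=3, T3=15, T4=12, T5=16
Total waiting = 0 + 3 + 15 + 12 + 16 = 46

46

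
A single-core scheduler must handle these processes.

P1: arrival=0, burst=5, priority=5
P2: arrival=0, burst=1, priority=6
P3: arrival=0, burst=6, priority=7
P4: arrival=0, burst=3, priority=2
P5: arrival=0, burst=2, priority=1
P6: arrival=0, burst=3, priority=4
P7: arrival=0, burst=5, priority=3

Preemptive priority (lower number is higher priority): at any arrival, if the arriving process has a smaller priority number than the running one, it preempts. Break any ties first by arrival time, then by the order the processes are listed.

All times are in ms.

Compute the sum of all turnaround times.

92

Timeline: | P5 0-2 | P4 2-5 | P7 5-10 | P6 10-13 | P1 13-18 | P2 18-19 | P3 19-25 |
Completion: P1=18  P2=19  P3=25  P4=5  P5=2  P6=13  P7=10
Turnaround = completion − arrival: P1=18, P2=19, P3=25, P4=5, P5=2, P6=13, P7=10
Total turnaround = 18 + 19 + 25 + 5 + 2 + 13 + 10 = 92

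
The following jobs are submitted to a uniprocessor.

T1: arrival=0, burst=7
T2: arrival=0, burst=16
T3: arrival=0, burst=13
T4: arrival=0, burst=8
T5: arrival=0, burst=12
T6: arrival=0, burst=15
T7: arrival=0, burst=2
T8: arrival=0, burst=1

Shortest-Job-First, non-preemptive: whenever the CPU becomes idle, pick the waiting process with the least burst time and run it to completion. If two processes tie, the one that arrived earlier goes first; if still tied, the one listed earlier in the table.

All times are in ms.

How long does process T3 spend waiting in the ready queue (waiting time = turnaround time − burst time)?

30

Timeline: | T8 0-1 | T7 1-3 | T1 3-10 | T4 10-18 | T5 18-30 | T3 30-43 | T6 43-58 | T2 58-74 |
Completion: T1=10  T2=74  T3=43  T4=18  T5=30  T6=58  T7=3  T8=1
Waiting(T3) = turnaround − burst = 43 − 13 = 30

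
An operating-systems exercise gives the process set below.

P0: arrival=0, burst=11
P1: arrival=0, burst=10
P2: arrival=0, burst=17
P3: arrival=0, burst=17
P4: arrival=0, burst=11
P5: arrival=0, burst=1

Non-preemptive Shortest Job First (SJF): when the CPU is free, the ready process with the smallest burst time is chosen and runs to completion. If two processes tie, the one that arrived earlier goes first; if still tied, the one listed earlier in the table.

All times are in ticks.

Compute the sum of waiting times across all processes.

117

Schedule: | P5 0-1 | P1 1-11 | P0 11-22 | P4 22-33 | P2 33-50 | P3 50-67 |
Completion: P0=22  P1=11  P2=50  P3=67  P4=33  P5=1
Turnaround (C−A): P0=22  P1=11  P2=50  P3=67  P4=33  P5=1
Waiting = turnaround − burst: P0=11, P1=1, P2=33, P3=50, P4=22, P5=0
Total waiting = 11 + 1 + 33 + 50 + 22 + 0 = 117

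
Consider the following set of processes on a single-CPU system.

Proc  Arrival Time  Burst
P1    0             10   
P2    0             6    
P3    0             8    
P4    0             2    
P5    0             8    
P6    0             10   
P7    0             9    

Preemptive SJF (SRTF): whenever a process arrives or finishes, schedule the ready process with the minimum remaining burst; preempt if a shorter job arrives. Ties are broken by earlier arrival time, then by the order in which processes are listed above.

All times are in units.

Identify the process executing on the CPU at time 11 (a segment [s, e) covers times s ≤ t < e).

Timeline: | P4 0-2 | P2 2-8 | P3 8-16 | P5 16-24 | P7 24-33 | P1 33-43 | P6 43-53 |
Completion: P1=43  P2=8  P3=16  P4=2  P5=24  P6=53  P7=33
Turnaround (C−A): P1=43  P2=8  P3=16  P4=2  P5=24  P6=53  P7=33

P3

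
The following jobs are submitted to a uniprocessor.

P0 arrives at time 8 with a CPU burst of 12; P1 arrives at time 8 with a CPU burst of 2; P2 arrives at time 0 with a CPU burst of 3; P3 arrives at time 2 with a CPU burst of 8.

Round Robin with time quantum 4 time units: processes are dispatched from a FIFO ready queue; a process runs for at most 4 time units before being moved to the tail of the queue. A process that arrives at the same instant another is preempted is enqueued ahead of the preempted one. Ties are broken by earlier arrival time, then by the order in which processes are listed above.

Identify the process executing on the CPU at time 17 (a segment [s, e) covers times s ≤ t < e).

Schedule: | P2 0-3 | P3 3-11 | P0 11-15 | P1 15-17 | P0 17-25 |
Completion: P0=25  P1=17  P2=3  P3=11
Turnaround (C−A): P0=17  P1=9  P2=3  P3=9

P0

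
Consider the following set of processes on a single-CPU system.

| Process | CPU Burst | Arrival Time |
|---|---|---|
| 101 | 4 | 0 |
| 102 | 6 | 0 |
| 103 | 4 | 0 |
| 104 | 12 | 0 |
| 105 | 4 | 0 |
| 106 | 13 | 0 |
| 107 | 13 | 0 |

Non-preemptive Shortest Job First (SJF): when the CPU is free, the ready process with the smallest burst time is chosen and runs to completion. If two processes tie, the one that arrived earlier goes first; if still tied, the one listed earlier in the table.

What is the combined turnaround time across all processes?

171

Timeline: | 101 0-4 | 103 4-8 | 105 8-12 | 102 12-18 | 104 18-30 | 106 30-43 | 107 43-56 |
Completion: 101=4  102=18  103=8  104=30  105=12  106=43  107=56
Turnaround = completion − arrival: 101=4, 102=18, 103=8, 104=30, 105=12, 106=43, 107=56
Total turnaround = 4 + 18 + 8 + 30 + 12 + 43 + 56 = 171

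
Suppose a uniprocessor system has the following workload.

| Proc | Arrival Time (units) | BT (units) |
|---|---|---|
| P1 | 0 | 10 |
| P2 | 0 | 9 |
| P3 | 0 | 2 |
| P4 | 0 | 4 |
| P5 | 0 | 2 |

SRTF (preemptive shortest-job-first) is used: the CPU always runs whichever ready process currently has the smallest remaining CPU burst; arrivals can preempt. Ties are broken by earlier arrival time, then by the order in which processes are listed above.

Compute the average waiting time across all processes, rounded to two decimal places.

6.20

Timeline: | P3 0-2 | P5 2-4 | P4 4-8 | P2 8-17 | P1 17-27 |
Completion: P1=27  P2=17  P3=2  P4=8  P5=4
Waiting times: P1=17, P2=8, P3=0, P4=4, P5=2
Average waiting = (17+8+0+4+2) / 5 = 31/5 = 6.20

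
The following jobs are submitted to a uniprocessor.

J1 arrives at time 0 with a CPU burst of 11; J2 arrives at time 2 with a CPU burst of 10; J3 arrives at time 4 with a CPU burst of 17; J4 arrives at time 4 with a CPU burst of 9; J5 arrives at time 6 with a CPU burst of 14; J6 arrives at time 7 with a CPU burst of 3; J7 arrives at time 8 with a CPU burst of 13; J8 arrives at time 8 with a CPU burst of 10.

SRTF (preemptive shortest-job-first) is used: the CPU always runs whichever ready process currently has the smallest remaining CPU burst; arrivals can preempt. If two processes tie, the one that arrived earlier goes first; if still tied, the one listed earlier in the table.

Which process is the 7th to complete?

J5

Schedule: | J1 0-7 | J6 7-10 | J1 10-14 | J4 14-23 | J2 23-33 | J8 33-43 | J7 43-56 | J5 56-70 | J3 70-87 |
Completion: J1=14  J2=33  J3=87  J4=23  J5=70  J6=10  J7=56  J8=43
Turnaround (C−A): J1=14  J2=31  J3=83  J4=19  J5=64  J6=3  J7=48  J8=35
Finish order: J6 → J1 → J4 → J2 → J8 → J7 → J5 → J3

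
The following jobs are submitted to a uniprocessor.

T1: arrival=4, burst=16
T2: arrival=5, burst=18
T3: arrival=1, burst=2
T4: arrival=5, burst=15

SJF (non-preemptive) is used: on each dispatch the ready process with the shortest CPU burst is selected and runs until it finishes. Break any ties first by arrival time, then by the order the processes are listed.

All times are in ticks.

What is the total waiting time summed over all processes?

Gantt: | idle 0-1 | T3 1-3 | idle 3-4 | T1 4-20 | T4 20-35 | T2 35-53 |
Completion: T1=20  T2=53  T3=3  T4=35
Turnaround (C−A): T1=16  T2=48  T3=2  T4=30
Waiting = turnaround − burst: T1=0, T2=30, T3=0, T4=15
Total waiting = 0 + 30 + 0 + 15 = 45

45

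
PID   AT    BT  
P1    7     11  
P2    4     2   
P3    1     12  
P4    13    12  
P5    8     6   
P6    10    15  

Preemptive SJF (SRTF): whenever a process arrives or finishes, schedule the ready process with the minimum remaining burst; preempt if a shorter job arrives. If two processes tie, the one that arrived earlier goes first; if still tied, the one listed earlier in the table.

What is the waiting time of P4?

19

Schedule: | idle 0-1 | P3 1-4 | P2 4-6 | P3 6-8 | P5 8-14 | P3 14-21 | P1 21-32 | P4 32-44 | P6 44-59 |
Completion: P1=32  P2=6  P3=21  P4=44  P5=14  P6=59
Waiting(P4) = turnaround − burst = 31 − 12 = 19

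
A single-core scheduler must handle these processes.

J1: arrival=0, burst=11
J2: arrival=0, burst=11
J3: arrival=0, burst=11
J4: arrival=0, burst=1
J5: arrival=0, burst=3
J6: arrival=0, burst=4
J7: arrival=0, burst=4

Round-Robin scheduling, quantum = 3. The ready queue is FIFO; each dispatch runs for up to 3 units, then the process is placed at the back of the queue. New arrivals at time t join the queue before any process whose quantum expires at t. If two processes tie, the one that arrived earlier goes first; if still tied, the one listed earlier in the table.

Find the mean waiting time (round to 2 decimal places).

23.71

Gantt: | J1 0-3 | J2 3-6 | J3 6-9 | J4 9-10 | J5 10-13 | J6 13-16 | J7 16-19 | J1 19-22 | J2 22-25 | J3 25-28 | J6 28-29 | J7 29-30 | J1 30-33 | J2 33-36 | J3 36-39 | J1 39-41 | J2 41-43 | J3 43-45 |
Completion: J1=41  J2=43  J3=45  J4=10  J5=13  J6=29  J7=30
Waiting times: J1=30, J2=32, J3=34, J4=9, J5=10, J6=25, J7=26
Average waiting = (30+32+34+9+10+25+26) / 7 = 166/7 = 23.71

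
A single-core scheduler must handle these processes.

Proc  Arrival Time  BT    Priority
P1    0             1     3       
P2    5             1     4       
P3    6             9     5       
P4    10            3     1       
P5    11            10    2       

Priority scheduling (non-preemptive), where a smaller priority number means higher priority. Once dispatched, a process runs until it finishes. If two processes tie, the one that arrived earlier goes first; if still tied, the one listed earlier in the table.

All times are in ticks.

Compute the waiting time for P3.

0

Timeline: | P1 0-1 | idle 1-5 | P2 5-6 | P3 6-15 | P4 15-18 | P5 18-28 |
Completion: P1=1  P2=6  P3=15  P4=18  P5=28
Waiting(P3) = turnaround − burst = 9 − 9 = 0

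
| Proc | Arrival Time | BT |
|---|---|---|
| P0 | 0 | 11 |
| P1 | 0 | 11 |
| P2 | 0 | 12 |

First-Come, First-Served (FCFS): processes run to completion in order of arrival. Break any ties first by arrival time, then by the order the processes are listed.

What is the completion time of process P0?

Timeline: | P0 0-11 | P1 11-22 | P2 22-34 |
Completion: P0=11  P1=22  P2=34
Turnaround (C−A): P0=11  P1=22  P2=34

11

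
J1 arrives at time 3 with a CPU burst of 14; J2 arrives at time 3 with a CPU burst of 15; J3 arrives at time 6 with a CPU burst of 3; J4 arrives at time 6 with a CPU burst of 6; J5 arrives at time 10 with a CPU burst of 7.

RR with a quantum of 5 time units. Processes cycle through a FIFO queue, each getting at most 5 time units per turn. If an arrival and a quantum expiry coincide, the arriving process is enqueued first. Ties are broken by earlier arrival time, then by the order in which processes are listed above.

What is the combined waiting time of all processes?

Schedule: | idle 0-3 | J1 3-8 | J2 8-13 | J3 13-16 | J4 16-21 | J1 21-26 | J5 26-31 | J2 31-36 | J4 36-37 | J1 37-41 | J5 41-43 | J2 43-48 |
Completion: J1=41  J2=48  J3=16  J4=37  J5=43
Waiting = turnaround − burst: J1=24, J2=30, J3=7, J4=25, J5=26
Total waiting = 24 + 30 + 7 + 25 + 26 = 112

112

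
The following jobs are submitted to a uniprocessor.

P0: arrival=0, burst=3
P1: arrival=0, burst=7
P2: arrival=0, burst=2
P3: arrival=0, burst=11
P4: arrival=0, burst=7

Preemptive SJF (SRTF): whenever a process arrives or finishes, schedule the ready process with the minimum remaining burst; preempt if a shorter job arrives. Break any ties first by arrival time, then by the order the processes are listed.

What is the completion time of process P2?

2

Gantt: | P2 0-2 | P0 2-5 | P1 5-12 | P4 12-19 | P3 19-30 |
Completion: P0=5  P1=12  P2=2  P3=30  P4=19
Turnaround (C−A): P0=5  P1=12  P2=2  P3=30  P4=19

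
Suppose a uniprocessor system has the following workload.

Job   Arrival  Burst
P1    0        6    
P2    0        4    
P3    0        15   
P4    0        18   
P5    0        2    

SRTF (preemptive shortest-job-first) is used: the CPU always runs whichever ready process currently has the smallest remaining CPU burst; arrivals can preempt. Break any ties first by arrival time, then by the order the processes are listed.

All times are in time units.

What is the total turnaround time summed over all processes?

Timeline: | P5 0-2 | P2 2-6 | P1 6-12 | P3 12-27 | P4 27-45 |
Completion: P1=12  P2=6  P3=27  P4=45  P5=2
Turnaround (C−A): P1=12  P2=6  P3=27  P4=45  P5=2
Turnaround = completion − arrival: P1=12, P2=6, P3=27, P4=45, P5=2
Total turnaround = 12 + 6 + 27 + 45 + 2 = 92

92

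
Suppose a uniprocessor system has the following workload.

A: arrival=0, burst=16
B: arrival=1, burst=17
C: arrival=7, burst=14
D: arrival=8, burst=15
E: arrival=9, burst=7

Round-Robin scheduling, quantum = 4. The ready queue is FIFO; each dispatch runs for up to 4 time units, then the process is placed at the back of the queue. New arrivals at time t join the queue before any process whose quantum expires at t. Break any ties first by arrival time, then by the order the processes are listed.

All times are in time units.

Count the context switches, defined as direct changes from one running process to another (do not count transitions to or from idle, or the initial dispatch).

Gantt: | A 0-4 | B 4-8 | A 8-12 | C 12-16 | D 16-20 | B 20-24 | E 24-28 | A 28-32 | C 32-36 | D 36-40 | B 40-44 | E 44-47 | A 47-51 | C 51-55 | D 55-59 | B 59-63 | C 63-65 | D 65-68 | B 68-69 |
Completion: A=51  B=69  C=65  D=68  E=47

18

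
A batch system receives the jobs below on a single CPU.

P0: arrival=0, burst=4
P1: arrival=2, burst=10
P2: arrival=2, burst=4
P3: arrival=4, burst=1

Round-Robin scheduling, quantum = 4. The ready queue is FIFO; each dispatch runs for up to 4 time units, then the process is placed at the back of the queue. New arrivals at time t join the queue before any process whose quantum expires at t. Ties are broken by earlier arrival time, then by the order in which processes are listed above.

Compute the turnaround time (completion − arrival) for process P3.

Gantt: | P0 0-4 | P1 4-8 | P2 8-12 | P3 12-13 | P1 13-19 |
Completion: P0=4  P1=19  P2=12  P3=13
Turnaround(P3) = completion − arrival = 13 − 4 = 9

9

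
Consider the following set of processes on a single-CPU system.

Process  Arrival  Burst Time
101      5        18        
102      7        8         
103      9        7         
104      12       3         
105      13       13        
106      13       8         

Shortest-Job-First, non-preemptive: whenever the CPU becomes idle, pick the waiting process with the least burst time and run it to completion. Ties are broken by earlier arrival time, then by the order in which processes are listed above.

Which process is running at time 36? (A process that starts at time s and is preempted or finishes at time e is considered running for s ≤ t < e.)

102

Gantt: | idle 0-5 | 101 5-23 | 104 23-26 | 103 26-33 | 102 33-41 | 106 41-49 | 105 49-62 |
Completion: 101=23  102=41  103=33  104=26  105=62  106=49
Turnaround (C−A): 101=18  102=34  103=24  104=14  105=49  106=36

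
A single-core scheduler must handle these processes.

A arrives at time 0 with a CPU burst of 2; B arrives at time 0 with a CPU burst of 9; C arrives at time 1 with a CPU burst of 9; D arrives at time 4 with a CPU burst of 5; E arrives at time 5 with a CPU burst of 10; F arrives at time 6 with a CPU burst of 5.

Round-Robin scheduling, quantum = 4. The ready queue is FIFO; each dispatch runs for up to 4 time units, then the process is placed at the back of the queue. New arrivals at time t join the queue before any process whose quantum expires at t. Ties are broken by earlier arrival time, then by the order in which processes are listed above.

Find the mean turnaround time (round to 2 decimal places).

28.00

Gantt: | A 0-2 | B 2-6 | C 6-10 | D 10-14 | E 14-18 | F 18-22 | B 22-26 | C 26-30 | D 30-31 | E 31-35 | F 35-36 | B 36-37 | C 37-38 | E 38-40 |
Completion: A=2  B=37  C=38  D=31  E=40  F=36
Turnaround times: A=2, B=37, C=37, D=27, E=35, F=30
Average turnaround = (2+37+37+27+35+30) / 6 = 168/6 = 28.00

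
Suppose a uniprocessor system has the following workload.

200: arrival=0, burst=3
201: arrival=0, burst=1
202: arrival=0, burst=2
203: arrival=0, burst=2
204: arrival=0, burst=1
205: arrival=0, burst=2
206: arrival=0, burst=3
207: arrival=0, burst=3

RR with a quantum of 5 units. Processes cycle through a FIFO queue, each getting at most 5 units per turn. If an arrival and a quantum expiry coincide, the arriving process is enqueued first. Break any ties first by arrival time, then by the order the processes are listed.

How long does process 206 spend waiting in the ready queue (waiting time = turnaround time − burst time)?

Gantt: | 200 0-3 | 201 3-4 | 202 4-6 | 203 6-8 | 204 8-9 | 205 9-11 | 206 11-14 | 207 14-17 |
Completion: 200=3  201=4  202=6  203=8  204=9  205=11  206=14  207=17
Waiting(206) = turnaround − burst = 14 − 3 = 11

11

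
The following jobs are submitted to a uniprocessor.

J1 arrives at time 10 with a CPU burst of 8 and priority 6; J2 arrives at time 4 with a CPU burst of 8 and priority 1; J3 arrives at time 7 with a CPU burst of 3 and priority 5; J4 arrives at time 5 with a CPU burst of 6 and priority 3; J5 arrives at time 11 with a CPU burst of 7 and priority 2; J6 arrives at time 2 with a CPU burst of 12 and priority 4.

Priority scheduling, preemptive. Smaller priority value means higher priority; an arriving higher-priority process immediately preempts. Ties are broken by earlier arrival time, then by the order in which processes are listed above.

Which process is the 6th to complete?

Gantt: | idle 0-2 | J6 2-4 | J2 4-12 | J5 12-19 | J4 19-25 | J6 25-35 | J3 35-38 | J1 38-46 |
Completion: J1=46  J2=12  J3=38  J4=25  J5=19  J6=35
Finish order: J2 → J5 → J4 → J6 → J3 → J1

J1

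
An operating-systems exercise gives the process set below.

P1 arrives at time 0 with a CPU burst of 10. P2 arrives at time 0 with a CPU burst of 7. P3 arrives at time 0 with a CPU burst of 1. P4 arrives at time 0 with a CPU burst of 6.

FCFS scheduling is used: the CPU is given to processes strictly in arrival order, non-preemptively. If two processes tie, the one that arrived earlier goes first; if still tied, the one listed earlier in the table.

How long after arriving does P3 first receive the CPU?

17

Gantt: | P1 0-10 | P2 10-17 | P3 17-18 | P4 18-24 |
Completion: P1=10  P2=17  P3=18  P4=24
Response(P3) = first start − arrival = 17 − 0 = 17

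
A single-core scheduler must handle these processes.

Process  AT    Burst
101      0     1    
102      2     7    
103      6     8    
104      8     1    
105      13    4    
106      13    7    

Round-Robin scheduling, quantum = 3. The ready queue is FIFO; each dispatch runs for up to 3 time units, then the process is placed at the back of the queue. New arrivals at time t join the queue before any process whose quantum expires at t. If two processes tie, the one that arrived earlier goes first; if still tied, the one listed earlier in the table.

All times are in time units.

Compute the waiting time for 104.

3

Gantt: | 101 0-1 | idle 1-2 | 102 2-8 | 103 8-11 | 104 11-12 | 102 12-13 | 103 13-16 | 105 16-19 | 106 19-22 | 103 22-24 | 105 24-25 | 106 25-29 |
Completion: 101=1  102=13  103=24  104=12  105=25  106=29
Waiting(104) = turnaround − burst = 4 − 1 = 3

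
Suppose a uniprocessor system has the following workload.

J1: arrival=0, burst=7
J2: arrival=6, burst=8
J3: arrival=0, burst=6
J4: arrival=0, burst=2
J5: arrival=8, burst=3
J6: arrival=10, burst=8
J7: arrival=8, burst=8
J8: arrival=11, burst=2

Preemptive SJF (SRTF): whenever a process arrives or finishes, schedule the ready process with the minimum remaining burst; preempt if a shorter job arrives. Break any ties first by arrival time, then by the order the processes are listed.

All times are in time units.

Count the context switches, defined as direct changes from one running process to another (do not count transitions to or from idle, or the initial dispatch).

Timeline: | J4 0-2 | J3 2-8 | J5 8-11 | J8 11-13 | J1 13-20 | J2 20-28 | J7 28-36 | J6 36-44 |
Completion: J1=20  J2=28  J3=8  J4=2  J5=11  J6=44  J7=36  J8=13

7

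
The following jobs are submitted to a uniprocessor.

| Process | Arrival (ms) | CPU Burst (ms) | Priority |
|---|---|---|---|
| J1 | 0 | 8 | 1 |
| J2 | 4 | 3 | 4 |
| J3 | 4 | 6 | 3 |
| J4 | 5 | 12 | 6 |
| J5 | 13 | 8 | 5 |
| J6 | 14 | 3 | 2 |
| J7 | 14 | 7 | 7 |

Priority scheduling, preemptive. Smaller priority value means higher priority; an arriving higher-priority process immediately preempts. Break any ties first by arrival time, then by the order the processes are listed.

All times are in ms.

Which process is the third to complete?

Schedule: | J1 0-8 | J3 8-14 | J6 14-17 | J2 17-20 | J5 20-28 | J4 28-40 | J7 40-47 |
Completion: J1=8  J2=20  J3=14  J4=40  J5=28  J6=17  J7=47
Turnaround (C−A): J1=8  J2=16  J3=10  J4=35  J5=15  J6=3  J7=33
Finish order: J1 → J3 → J6 → J2 → J5 → J4 → J7

J6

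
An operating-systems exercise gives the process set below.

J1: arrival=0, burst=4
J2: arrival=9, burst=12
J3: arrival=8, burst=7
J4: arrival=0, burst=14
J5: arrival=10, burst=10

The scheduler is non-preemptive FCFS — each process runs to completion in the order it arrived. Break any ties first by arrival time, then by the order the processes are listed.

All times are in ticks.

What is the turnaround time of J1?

Gantt: | J1 0-4 | J4 4-18 | J3 18-25 | J2 25-37 | J5 37-47 |
Completion: J1=4  J2=37  J3=25  J4=18  J5=47
Turnaround(J1) = completion − arrival = 4 − 0 = 4

4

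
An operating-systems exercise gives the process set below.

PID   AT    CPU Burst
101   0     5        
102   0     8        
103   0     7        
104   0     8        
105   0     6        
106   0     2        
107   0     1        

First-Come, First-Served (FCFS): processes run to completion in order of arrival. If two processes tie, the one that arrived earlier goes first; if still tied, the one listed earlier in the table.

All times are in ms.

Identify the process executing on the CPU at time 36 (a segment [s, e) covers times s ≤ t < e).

107

Timeline: | 101 0-5 | 102 5-13 | 103 13-20 | 104 20-28 | 105 28-34 | 106 34-36 | 107 36-37 |
Completion: 101=5  102=13  103=20  104=28  105=34  106=36  107=37
Turnaround (C−A): 101=5  102=13  103=20  104=28  105=34  106=36  107=37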